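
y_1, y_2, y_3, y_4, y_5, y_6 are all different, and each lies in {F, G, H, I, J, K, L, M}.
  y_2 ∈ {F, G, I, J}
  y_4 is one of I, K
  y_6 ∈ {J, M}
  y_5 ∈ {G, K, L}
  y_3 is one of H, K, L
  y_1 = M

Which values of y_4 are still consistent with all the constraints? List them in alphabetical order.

I, K

y_1 must be M (only option left). Strike M from y_6.
y_6's domain is down to {J}, so y_6 = J. Remove J from y_2.
No further eliminations apply; y_4 can still be any of I, K.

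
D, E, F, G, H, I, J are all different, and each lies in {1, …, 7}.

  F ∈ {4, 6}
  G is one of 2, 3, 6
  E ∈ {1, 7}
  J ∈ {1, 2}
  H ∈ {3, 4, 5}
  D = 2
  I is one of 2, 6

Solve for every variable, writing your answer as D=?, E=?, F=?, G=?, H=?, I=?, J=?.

D has just one choice, so D = 2. Eliminate 2 elsewhere: G, I, J.
That leaves I = 6. Eliminate 6 elsewhere: F, G.
J must be 1 (only option left). Eliminate 1 elsewhere: E.
E must be 7 (only option left).
F's domain is down to {4}, so F = 4. Strike 4 from H.
G's domain is down to {3}, so G = 3. So H can't be 3.
H has just one choice, so H = 5.

D=2, E=7, F=4, G=3, H=5, I=6, J=1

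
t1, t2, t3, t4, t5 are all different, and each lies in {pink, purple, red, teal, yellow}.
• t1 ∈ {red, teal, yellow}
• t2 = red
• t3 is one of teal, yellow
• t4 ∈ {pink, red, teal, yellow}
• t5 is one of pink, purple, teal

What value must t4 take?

t2 has just one choice, so t2 = red. Eliminate red elsewhere: t1, t4.
Among the 4 still-open variables, purple fits only t5 (and all 4 values in {pink, purple, teal, yellow} must be used), so t5 = purple.
Among the 3 still-open variables, pink fits only t4 (and all 3 values in {pink, teal, yellow} must be used), so t4 = pink.

pink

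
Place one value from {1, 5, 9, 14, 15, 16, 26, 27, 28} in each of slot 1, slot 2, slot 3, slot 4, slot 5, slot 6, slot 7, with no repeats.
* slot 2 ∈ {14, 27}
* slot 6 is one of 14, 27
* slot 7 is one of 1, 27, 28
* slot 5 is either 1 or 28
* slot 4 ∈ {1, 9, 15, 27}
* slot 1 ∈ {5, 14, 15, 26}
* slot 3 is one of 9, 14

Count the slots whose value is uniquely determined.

2

slot 2 and slot 6 between them cover only {14, 27} — a naked pair. Remove those values from slot 1, slot 3, slot 4, slot 7.
slot 3's domain is down to {9}, so slot 3 = 9. Remove 9 from slot 4.
slot 5 and slot 7 between them cover only {1, 28} — a naked pair. Remove those values from slot 4.
slot 4 must be 15 (only option left). Remove 15 from slot 1.
Determined: slot 3=9, slot 4=15. The other slots each still have more than one consistent value. That makes 2.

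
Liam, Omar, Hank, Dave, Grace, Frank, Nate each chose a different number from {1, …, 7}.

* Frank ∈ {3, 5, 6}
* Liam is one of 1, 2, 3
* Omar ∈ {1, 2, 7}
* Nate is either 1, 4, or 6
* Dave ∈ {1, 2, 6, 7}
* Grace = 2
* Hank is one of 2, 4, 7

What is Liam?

3

Grace's domain is down to {2}, so Grace = 2. So Liam, Omar, Hank, Dave can't be 2.
The 6 still-open variables together cover exactly {1, 3, 4, 5, 6, 7} — 6 values for 6 variables — and 5 appears only in Frank's list, so Frank = 5.
The 5 still-open variables draw from only 5 values {1, 3, 4, 6, 7}, so each is used; only Liam can be 3, hence Liam = 3.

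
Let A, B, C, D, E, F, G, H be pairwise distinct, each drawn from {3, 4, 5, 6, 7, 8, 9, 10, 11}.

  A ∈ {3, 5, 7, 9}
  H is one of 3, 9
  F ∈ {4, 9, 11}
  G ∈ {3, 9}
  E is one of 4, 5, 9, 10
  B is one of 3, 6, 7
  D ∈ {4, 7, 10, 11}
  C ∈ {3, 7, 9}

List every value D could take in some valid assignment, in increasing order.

4, 10, 11

The 8 variables together cover exactly {3, 4, 5, 6, 7, 9, 10, 11} — 8 values for 8 variables — and 6 appears only in B's list, so B = 6.
The 2 variables G and H are confined to {3, 9}, which locks those values in; drop them from A, C, E, F.
C's domain is down to {7}, so C = 7. Eliminate 7 elsewhere: A, D.
A has just one choice, so A = 5. Eliminate 5 elsewhere: E.
No further eliminations apply; D can still be any of 4, 10, 11.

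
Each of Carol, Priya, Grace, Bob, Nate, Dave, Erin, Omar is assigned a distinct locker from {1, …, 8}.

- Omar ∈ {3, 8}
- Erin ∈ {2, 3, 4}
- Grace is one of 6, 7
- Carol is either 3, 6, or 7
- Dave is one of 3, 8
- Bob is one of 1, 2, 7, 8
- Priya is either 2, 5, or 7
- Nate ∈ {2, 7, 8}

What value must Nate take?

2

The 8 variables draw from only 8 values {1, 2, 3, 4, 5, 6, 7, 8}, so each is used; only Bob can be 1, hence Bob = 1.
The 7 still-open variables draw from only 7 values {2, 3, 4, 5, 6, 7, 8}, so each is used; only Erin can be 4, hence Erin = 4.
The 6 still-open variables together cover exactly {2, 3, 5, 6, 7, 8} — 6 values for 6 variables — and 5 appears only in Priya's list, so Priya = 5.
Among the 5 still-open variables, 2 fits only Nate (and all 5 values in {2, 3, 6, 7, 8} must be used), so Nate = 2.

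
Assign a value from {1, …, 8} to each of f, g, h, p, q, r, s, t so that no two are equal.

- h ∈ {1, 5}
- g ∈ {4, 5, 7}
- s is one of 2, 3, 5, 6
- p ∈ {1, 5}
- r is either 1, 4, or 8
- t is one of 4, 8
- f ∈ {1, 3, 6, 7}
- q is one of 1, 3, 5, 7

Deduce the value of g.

7

The 8 variables together cover exactly {1, 2, 3, 4, 5, 6, 7, 8} — 8 values for 8 variables — and 2 appears only in s's list, so s = 2.
The 7 still-open variables together cover exactly {1, 3, 4, 5, 6, 7, 8} — 7 values for 7 variables — and 6 appears only in f's list, so f = 6.
The 6 still-open variables together cover exactly {1, 3, 4, 5, 7, 8} — 6 values for 6 variables — and 3 appears only in q's list, so q = 3.
Among the 5 still-open variables, 7 fits only g (and all 5 values in {1, 4, 5, 7, 8} must be used), so g = 7.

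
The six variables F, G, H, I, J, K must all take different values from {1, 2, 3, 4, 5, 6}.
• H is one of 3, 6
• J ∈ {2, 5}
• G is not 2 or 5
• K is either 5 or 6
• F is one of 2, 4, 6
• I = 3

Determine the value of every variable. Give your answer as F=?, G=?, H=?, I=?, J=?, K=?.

F=4, G=1, H=6, I=3, J=2, K=5

I must be 3 (only option left). So G, H can't be 3.
H must be 6 (only option left). Strike 6 from F, G, K.
K has just one choice, so K = 5. Remove 5 from J.
J must be 2 (only option left). Eliminate 2 elsewhere: F.
That leaves F = 4. Eliminate 4 elsewhere: G.
G has just one choice, so G = 1.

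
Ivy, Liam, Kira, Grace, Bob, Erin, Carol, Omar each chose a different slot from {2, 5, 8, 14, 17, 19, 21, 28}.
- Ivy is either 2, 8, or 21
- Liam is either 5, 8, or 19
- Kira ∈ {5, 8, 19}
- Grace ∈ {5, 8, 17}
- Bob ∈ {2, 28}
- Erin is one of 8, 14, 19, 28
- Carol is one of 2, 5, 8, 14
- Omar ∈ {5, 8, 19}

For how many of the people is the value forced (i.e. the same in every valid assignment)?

Among the 8 variables, 17 fits only Grace (and all 8 values in {2, 5, 8, 14, 17, 19, 21, 28} must be used), so Grace = 17.
The 7 still-open variables draw from only 7 values {2, 5, 8, 14, 19, 21, 28}, so each is used; only Ivy can be 21, hence Ivy = 21.
The 3 variables Liam, Kira, Omar are confined to {5, 8, 19}, which locks those values in; drop them from Erin, Carol.
Determined: Ivy=21, Grace=17. The other people each still have more than one consistent value. That makes 2.

2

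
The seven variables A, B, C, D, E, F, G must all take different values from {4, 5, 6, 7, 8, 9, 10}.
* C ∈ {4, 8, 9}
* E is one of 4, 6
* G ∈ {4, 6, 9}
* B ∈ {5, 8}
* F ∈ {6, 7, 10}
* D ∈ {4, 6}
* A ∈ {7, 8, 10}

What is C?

8

The 7 variables together cover exactly {4, 5, 6, 7, 8, 9, 10} — 7 values for 7 variables — and 5 appears only in B's list, so B = 5.
D and E share exactly the 2 values {4, 6}; by pigeonhole those values go to them, so strike 4, 6 from C, F, G.
G's domain is down to {9}, so G = 9. Strike 9 from C.
So C = 8.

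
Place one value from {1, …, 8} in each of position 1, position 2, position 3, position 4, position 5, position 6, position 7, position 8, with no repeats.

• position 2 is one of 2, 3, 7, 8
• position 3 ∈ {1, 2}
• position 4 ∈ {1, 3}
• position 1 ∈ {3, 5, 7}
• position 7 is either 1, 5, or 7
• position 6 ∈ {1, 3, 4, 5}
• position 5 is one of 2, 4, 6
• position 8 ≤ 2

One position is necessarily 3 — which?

Among the 8 variables, 6 fits only position 5 (and all 8 values in {1, 2, 3, 4, 5, 6, 7, 8} must be used), so position 5 = 6.
The 7 still-open variables together cover exactly {1, 2, 3, 4, 5, 7, 8} — 7 values for 7 variables — and 4 appears only in position 6's list, so position 6 = 4.
Among the 6 still-open variables, 8 fits only position 2 (and all 6 values in {1, 2, 3, 5, 7, 8} must be used), so position 2 = 8.
position 3 and position 8 between them cover only {1, 2} — a naked pair. Remove those values from position 4, position 7.
So 3 goes to position 4.

position 4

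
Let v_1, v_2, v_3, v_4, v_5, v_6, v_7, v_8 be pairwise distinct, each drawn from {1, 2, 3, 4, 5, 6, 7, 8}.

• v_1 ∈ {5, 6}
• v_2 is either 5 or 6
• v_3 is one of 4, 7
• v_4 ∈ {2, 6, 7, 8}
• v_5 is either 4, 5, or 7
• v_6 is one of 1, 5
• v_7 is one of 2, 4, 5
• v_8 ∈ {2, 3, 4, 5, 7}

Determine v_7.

Among the 8 variables, 1 fits only v_6 (and all 8 values in {1, 2, 3, 4, 5, 6, 7, 8} must be used), so v_6 = 1.
Among the 7 still-open variables, 3 fits only v_8 (and all 7 values in {2, 3, 4, 5, 6, 7, 8} must be used), so v_8 = 3.
The 6 still-open variables draw from only 6 values {2, 4, 5, 6, 7, 8}, so each is used; only v_4 can be 8, hence v_4 = 8.
Among the 5 still-open variables, 2 fits only v_7 (and all 5 values in {2, 4, 5, 6, 7} must be used), so v_7 = 2.

2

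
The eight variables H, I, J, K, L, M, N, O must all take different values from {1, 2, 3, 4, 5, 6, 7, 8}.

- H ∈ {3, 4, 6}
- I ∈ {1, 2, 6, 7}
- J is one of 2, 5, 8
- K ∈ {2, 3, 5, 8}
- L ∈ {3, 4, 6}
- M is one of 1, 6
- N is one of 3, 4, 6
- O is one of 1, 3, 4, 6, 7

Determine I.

2

The 3 variables H, L, N are confined to {3, 4, 6}, which locks those values in; drop them from I, K, M, O.
M must be 1 (only option left). Eliminate 1 elsewhere: I, O.
O's domain is down to {7}, so O = 7. Remove 7 from I.
So I = 2.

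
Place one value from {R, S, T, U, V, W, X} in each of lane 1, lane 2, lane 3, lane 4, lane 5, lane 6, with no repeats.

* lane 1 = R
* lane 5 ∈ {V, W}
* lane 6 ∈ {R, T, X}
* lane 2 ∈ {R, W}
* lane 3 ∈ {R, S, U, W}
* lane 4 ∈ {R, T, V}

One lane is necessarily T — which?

lane 4

lane 1 must be R (only option left). Remove R from lane 2, lane 3, lane 4, lane 6.
lane 2's domain is down to {W}, so lane 2 = W. Eliminate W elsewhere: lane 3, lane 5.
lane 5 must be V (only option left). Strike V from lane 4.
So T goes to lane 4.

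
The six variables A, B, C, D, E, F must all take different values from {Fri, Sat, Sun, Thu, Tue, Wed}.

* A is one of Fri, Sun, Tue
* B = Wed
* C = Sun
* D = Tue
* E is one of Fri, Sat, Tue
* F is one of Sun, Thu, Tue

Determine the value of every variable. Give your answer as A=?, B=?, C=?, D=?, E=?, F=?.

A=Fri, B=Wed, C=Sun, D=Tue, E=Sat, F=Thu

B has just one choice, so B = Wed.
That leaves C = Sun. Remove Sun from A, F.
D's domain is down to {Tue}, so D = Tue. So A, E, F can't be Tue.
F's domain is down to {Thu}, so F = Thu.
A must be Fri (only option left). Remove Fri from E.
That leaves E = Sat.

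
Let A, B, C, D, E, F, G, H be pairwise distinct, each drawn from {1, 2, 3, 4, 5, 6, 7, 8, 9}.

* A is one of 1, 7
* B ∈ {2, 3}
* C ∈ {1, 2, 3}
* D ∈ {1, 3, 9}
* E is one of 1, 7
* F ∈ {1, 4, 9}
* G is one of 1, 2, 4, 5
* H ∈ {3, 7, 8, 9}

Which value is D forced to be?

The 8 variables together cover exactly {1, 2, 3, 4, 5, 7, 8, 9} — 8 values for 8 variables — and 5 appears only in G's list, so G = 5.
Among the 7 still-open variables, 4 fits only F (and all 7 values in {1, 2, 3, 4, 7, 8, 9} must be used), so F = 4.
The 6 still-open variables together cover exactly {1, 2, 3, 7, 8, 9} — 6 values for 6 variables — and 8 appears only in H's list, so H = 8.
Among the 5 still-open variables, 9 fits only D (and all 5 values in {1, 2, 3, 7, 9} must be used), so D = 9.

9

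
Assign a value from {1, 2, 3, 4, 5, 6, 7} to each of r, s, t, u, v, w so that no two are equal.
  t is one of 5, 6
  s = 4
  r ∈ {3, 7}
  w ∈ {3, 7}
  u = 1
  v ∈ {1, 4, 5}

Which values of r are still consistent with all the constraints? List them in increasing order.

s must be 4 (only option left). Remove 4 from v.
That leaves u = 1. Strike 1 from v.
v has just one choice, so v = 5. Eliminate 5 elsewhere: t.
t has just one choice, so t = 6.
No further eliminations apply; r can still be any of 3, 7.

3, 7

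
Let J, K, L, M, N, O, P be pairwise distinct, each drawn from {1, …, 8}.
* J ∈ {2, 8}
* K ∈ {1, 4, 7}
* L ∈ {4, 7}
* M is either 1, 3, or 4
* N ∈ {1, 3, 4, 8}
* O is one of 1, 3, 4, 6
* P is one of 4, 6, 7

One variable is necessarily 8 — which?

The 7 variables together cover exactly {1, 2, 3, 4, 6, 7, 8} — 7 values for 7 variables — and 2 appears only in J's list, so J = 2.
The 6 still-open variables together cover exactly {1, 3, 4, 6, 7, 8} — 6 values for 6 variables — and 8 appears only in N's list, so N = 8.

N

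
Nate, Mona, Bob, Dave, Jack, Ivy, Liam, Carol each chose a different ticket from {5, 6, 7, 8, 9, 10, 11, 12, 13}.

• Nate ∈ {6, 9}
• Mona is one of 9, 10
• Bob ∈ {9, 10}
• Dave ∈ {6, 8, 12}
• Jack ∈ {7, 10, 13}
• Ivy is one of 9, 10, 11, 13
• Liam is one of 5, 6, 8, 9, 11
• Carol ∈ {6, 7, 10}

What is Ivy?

Mona and Bob between them cover only {9, 10} — a naked pair. Remove those values from Nate, Jack, Ivy, Liam, Carol.
Nate has just one choice, so Nate = 6. So Dave, Liam, Carol can't be 6.
That leaves Carol = 7. Eliminate 7 elsewhere: Jack.
Jack must be 13 (only option left). Strike 13 from Ivy.
So Ivy = 11.

11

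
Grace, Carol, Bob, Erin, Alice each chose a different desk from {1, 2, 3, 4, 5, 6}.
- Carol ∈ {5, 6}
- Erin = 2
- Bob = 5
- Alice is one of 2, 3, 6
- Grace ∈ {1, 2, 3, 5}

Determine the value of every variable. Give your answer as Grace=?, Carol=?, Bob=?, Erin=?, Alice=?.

Bob's domain is down to {5}, so Bob = 5. So Grace, Carol can't be 5.
Erin's domain is down to {2}, so Erin = 2. Remove 2 from Grace, Alice.
Carol must be 6 (only option left). Remove 6 from Alice.
Alice's domain is down to {3}, so Alice = 3. So Grace can't be 3.
Grace has just one choice, so Grace = 1.

Grace=1, Carol=6, Bob=5, Erin=2, Alice=3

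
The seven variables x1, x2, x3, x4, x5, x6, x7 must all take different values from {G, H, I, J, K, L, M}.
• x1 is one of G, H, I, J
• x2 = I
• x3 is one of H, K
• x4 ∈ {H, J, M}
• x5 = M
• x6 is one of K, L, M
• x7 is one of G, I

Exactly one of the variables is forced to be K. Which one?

x2 has just one choice, so x2 = I. Remove I from x1, x7.
x5's domain is down to {M}, so x5 = M. Eliminate M elsewhere: x4, x6.
x7's domain is down to {G}, so x7 = G. Eliminate G elsewhere: x1.
The 4 still-open variables draw from only 4 values {H, J, K, L}, so each is used; only x6 can be L, hence x6 = L.
The 3 still-open variables draw from only 3 values {H, J, K}, so each is used; only x3 can be K, hence x3 = K.

x3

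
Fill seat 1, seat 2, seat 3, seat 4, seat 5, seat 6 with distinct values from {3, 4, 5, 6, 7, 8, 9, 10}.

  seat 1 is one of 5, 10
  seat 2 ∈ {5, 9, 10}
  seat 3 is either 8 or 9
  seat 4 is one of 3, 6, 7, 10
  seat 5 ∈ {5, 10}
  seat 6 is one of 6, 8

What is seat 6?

6

seat 1 and seat 5 share exactly the 2 values {5, 10}; by pigeonhole those values go to them, so strike 5, 10 from seat 2, seat 4.
seat 2 has just one choice, so seat 2 = 9. So seat 3 can't be 9.
That leaves seat 3 = 8. Eliminate 8 elsewhere: seat 6.
So seat 6 = 6.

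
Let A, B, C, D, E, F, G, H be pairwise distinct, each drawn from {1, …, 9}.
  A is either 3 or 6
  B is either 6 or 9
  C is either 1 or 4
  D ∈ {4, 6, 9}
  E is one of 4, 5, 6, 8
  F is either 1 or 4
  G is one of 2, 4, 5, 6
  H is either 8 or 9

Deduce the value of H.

Among the 8 variables, 2 fits only G (and all 8 values in {1, 2, 3, 4, 5, 6, 8, 9} must be used), so G = 2.
Among the 7 still-open variables, 3 fits only A (and all 7 values in {1, 3, 4, 5, 6, 8, 9} must be used), so A = 3.
Among the 6 still-open variables, 5 fits only E (and all 6 values in {1, 4, 5, 6, 8, 9} must be used), so E = 5.
The 5 still-open variables draw from only 5 values {1, 4, 6, 8, 9}, so each is used; only H can be 8, hence H = 8.

8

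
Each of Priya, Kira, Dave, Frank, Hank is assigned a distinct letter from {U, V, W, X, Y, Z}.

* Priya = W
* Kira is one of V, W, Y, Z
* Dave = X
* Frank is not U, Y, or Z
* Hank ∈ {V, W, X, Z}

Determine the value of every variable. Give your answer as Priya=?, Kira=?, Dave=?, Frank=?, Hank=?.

Priya=W, Kira=Y, Dave=X, Frank=V, Hank=Z

Priya's domain is down to {W}, so Priya = W. So Kira, Frank, Hank can't be W.
That leaves Dave = X. So Frank, Hank can't be X.
Frank's domain is down to {V}, so Frank = V. Eliminate V elsewhere: Kira, Hank.
Hank's domain is down to {Z}, so Hank = Z. Eliminate Z elsewhere: Kira.
That leaves Kira = Y.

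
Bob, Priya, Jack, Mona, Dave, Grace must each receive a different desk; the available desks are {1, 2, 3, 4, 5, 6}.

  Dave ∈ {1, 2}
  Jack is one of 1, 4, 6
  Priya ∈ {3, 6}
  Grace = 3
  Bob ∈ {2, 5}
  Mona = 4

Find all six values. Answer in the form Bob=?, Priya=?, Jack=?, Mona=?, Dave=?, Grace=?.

Bob=5, Priya=6, Jack=1, Mona=4, Dave=2, Grace=3

Mona's domain is down to {4}, so Mona = 4. Strike 4 from Jack.
Grace's domain is down to {3}, so Grace = 3. So Priya can't be 3.
Priya's domain is down to {6}, so Priya = 6. Remove 6 from Jack.
Jack must be 1 (only option left). Eliminate 1 elsewhere: Dave.
Dave has just one choice, so Dave = 2. Remove 2 from Bob.
Bob's domain is down to {5}, so Bob = 5.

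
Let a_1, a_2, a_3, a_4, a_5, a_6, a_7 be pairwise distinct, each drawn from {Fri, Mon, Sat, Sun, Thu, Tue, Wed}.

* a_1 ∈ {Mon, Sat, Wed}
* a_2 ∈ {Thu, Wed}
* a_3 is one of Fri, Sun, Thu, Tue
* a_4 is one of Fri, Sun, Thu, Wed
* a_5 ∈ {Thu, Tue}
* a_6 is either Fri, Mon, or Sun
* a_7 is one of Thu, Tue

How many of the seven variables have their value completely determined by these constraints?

3

The 7 variables together cover exactly {Fri, Mon, Sat, Sun, Thu, Tue, Wed} — 7 values for 7 variables — and Sat appears only in a_1's list, so a_1 = Sat.
The 6 still-open variables draw from only 6 values {Fri, Mon, Sun, Thu, Tue, Wed}, so each is used; only a_6 can be Mon, hence a_6 = Mon.
a_5 and a_7 share exactly the 2 values {Thu, Tue}; by pigeonhole those values go to them, so strike Thu, Tue from a_2, a_3, a_4.
a_2 must be Wed (only option left). Remove Wed from a_4.
Determined: a_1=Sat, a_2=Wed, a_6=Mon. The other variables each still have more than one consistent value. That makes 3.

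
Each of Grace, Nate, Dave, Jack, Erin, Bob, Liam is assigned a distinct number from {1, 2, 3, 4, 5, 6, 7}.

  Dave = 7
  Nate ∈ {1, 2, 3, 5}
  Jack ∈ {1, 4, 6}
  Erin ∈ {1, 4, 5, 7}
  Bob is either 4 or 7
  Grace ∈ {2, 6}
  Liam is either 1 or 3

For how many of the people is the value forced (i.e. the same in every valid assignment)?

Dave has just one choice, so Dave = 7. Eliminate 7 elsewhere: Erin, Bob.
Bob's domain is down to {4}, so Bob = 4. Eliminate 4 elsewhere: Jack, Erin.
Determined: Dave=7, Bob=4. The other people each still have more than one consistent value. That makes 2.

2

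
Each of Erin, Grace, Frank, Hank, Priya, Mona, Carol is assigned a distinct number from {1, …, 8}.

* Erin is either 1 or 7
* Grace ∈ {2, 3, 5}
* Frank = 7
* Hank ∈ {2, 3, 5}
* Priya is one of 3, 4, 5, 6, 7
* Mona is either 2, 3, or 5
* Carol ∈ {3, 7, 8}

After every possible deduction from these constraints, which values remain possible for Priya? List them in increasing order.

Frank's domain is down to {7}, so Frank = 7. So Erin, Priya, Carol can't be 7.
Erin's domain is down to {1}, so Erin = 1.
The 3 variables Grace, Hank, Mona are confined to {2, 3, 5}, which locks those values in; drop them from Priya, Carol.
Carol has just one choice, so Carol = 8.
No further eliminations apply; Priya can still be any of 4, 6.

4, 6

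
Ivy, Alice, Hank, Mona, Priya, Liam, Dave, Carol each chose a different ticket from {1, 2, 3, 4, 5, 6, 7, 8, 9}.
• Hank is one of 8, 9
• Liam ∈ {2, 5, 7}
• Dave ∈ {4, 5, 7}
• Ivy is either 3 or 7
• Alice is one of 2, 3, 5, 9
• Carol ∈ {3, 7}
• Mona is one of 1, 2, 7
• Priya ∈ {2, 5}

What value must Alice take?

9

Among the 8 variables, 1 fits only Mona (and all 8 values in {1, 2, 3, 4, 5, 7, 8, 9} must be used), so Mona = 1.
Among the 7 still-open variables, 4 fits only Dave (and all 7 values in {2, 3, 4, 5, 7, 8, 9} must be used), so Dave = 4.
Among the 6 still-open variables, 8 fits only Hank (and all 6 values in {2, 3, 5, 7, 8, 9} must be used), so Hank = 8.
The 5 still-open variables together cover exactly {2, 3, 5, 7, 9} — 5 values for 5 variables — and 9 appears only in Alice's list, so Alice = 9.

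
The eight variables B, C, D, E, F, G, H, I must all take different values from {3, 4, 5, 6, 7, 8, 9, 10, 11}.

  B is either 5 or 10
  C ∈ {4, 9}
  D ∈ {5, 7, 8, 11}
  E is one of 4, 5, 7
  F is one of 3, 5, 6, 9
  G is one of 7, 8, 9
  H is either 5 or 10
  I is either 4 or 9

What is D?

11

The 2 variables B and H are confined to {5, 10}, which locks those values in; drop them from D, E, F.
C and I between them cover only {4, 9} — a naked pair. Remove those values from E, F, G.
E has just one choice, so E = 7. Eliminate 7 elsewhere: D, G.
G's domain is down to {8}, so G = 8. Strike 8 from D.
So D = 11.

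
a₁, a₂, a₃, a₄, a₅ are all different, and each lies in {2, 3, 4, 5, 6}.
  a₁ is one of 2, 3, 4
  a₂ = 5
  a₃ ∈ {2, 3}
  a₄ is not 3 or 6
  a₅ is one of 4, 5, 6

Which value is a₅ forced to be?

a₂ has just one choice, so a₂ = 5. Strike 5 from a₄, a₅.
The 4 still-open variables draw from only 4 values {2, 3, 4, 6}, so each is used; only a₅ can be 6, hence a₅ = 6.

6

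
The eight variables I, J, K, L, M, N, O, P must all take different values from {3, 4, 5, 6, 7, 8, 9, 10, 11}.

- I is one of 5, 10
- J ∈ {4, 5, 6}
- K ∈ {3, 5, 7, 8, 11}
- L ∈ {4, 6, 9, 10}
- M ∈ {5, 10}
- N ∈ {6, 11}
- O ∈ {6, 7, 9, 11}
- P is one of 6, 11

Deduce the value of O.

7

I and M share exactly the 2 values {5, 10}; by pigeonhole those values go to them, so strike 5, 10 from J, K, L.
The 2 variables N and P are confined to {6, 11}, which locks those values in; drop them from J, K, L, O.
J's domain is down to {4}, so J = 4. Eliminate 4 elsewhere: L.
L has just one choice, so L = 9. So O can't be 9.
So O = 7.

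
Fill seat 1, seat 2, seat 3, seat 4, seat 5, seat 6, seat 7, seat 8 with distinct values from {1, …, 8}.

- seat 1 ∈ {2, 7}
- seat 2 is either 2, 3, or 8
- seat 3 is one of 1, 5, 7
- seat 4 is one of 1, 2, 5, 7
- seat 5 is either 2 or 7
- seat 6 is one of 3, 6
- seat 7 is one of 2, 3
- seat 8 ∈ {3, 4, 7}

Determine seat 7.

3

The 8 variables together cover exactly {1, 2, 3, 4, 5, 6, 7, 8} — 8 values for 8 variables — and 4 appears only in seat 8's list, so seat 8 = 4.
The 7 still-open variables draw from only 7 values {1, 2, 3, 5, 6, 7, 8}, so each is used; only seat 6 can be 6, hence seat 6 = 6.
The 6 still-open variables draw from only 6 values {1, 2, 3, 5, 7, 8}, so each is used; only seat 2 can be 8, hence seat 2 = 8.
The 5 still-open variables together cover exactly {1, 2, 3, 5, 7} — 5 values for 5 variables — and 3 appears only in seat 7's list, so seat 7 = 3.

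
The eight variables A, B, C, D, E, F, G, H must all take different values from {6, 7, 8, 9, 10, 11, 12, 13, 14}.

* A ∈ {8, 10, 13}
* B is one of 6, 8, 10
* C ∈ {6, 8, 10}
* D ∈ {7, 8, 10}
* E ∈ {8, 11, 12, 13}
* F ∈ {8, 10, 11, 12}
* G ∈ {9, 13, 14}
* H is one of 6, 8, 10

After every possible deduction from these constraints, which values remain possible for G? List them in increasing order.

9, 14

B, C, H share exactly the 3 values {6, 8, 10}; by pigeonhole those values go to them, so strike 6, 8, 10 from A, D, E, F.
A has just one choice, so A = 13. Strike 13 from E, G.
D's domain is down to {7}, so D = 7.
No further eliminations apply; G can still be any of 9, 14.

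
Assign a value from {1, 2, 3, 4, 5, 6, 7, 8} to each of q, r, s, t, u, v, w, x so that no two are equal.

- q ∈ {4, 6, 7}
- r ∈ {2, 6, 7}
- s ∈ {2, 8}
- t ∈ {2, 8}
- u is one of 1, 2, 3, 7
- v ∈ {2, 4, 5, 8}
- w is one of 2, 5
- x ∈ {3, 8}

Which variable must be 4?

v

The 8 variables together cover exactly {1, 2, 3, 4, 5, 6, 7, 8} — 8 values for 8 variables — and 1 appears only in u's list, so u = 1.
Among the 7 still-open variables, 3 fits only x (and all 7 values in {2, 3, 4, 5, 6, 7, 8} must be used), so x = 3.
s and t share exactly the 2 values {2, 8}; by pigeonhole those values go to them, so strike 2, 8 from r, v, w.
w has just one choice, so w = 5. Strike 5 from v.
So 4 goes to v.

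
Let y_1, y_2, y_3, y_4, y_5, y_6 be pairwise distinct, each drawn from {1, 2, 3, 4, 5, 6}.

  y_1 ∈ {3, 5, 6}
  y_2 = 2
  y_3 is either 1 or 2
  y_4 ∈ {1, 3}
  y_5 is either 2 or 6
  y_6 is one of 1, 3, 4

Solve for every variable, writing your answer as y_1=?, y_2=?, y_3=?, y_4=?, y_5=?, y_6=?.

y_2 must be 2 (only option left). Eliminate 2 elsewhere: y_3, y_5.
y_3 must be 1 (only option left). Remove 1 from y_4, y_6.
y_4 has just one choice, so y_4 = 3. Eliminate 3 elsewhere: y_1, y_6.
y_5 has just one choice, so y_5 = 6. Strike 6 from y_1.
y_6's domain is down to {4}, so y_6 = 4.
That leaves y_1 = 5.

y_1=5, y_2=2, y_3=1, y_4=3, y_5=6, y_6=4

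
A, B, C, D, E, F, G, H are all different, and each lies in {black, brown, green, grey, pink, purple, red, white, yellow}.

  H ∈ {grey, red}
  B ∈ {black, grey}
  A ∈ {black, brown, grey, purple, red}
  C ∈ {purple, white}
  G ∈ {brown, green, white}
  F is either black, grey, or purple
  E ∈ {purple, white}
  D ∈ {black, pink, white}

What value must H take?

red

The 8 variables together cover exactly {black, brown, green, grey, pink, purple, red, white} — 8 values for 8 variables — and green appears only in G's list, so G = green.
Among the 7 still-open variables, brown fits only A (and all 7 values in {black, brown, grey, pink, purple, red, white} must be used), so A = brown.
Among the 6 still-open variables, pink fits only D (and all 6 values in {black, grey, pink, purple, red, white} must be used), so D = pink.
The 5 still-open variables together cover exactly {black, grey, purple, red, white} — 5 values for 5 variables — and red appears only in H's list, so H = red.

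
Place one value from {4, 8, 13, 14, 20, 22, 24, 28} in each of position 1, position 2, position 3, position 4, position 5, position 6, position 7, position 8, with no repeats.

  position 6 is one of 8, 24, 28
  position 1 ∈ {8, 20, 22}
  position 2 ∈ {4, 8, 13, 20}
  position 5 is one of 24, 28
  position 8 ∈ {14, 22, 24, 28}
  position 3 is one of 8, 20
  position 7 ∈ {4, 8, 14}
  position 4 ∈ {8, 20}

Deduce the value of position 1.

The 8 variables together cover exactly {4, 8, 13, 14, 20, 22, 24, 28} — 8 values for 8 variables — and 13 appears only in position 2's list, so position 2 = 13.
The 7 still-open variables together cover exactly {4, 8, 14, 20, 22, 24, 28} — 7 values for 7 variables — and 4 appears only in position 7's list, so position 7 = 4.
The 6 still-open variables draw from only 6 values {8, 14, 20, 22, 24, 28}, so each is used; only position 8 can be 14, hence position 8 = 14.
Among the 5 still-open variables, 22 fits only position 1 (and all 5 values in {8, 20, 22, 24, 28} must be used), so position 1 = 22.

22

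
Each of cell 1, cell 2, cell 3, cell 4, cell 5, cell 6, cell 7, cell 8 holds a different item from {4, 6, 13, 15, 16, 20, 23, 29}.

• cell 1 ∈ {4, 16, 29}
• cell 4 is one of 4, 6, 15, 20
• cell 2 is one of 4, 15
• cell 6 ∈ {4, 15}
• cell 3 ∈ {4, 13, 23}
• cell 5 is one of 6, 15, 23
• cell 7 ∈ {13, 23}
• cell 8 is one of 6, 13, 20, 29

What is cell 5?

Among the 8 variables, 16 fits only cell 1 (and all 8 values in {4, 6, 13, 15, 16, 20, 23, 29} must be used), so cell 1 = 16.
The 7 still-open variables draw from only 7 values {4, 6, 13, 15, 20, 23, 29}, so each is used; only cell 8 can be 29, hence cell 8 = 29.
The 6 still-open variables draw from only 6 values {4, 6, 13, 15, 20, 23}, so each is used; only cell 4 can be 20, hence cell 4 = 20.
Among the 5 still-open variables, 6 fits only cell 5 (and all 5 values in {4, 6, 13, 15, 23} must be used), so cell 5 = 6.

6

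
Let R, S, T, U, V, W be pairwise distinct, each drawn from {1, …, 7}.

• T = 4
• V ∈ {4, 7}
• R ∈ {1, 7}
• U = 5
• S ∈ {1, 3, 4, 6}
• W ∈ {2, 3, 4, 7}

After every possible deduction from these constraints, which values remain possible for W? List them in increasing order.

T has just one choice, so T = 4. Strike 4 from S, V, W.
U must be 5 (only option left).
V must be 7 (only option left). Eliminate 7 elsewhere: R, W.
R's domain is down to {1}, so R = 1. Eliminate 1 elsewhere: S.
No further eliminations apply; W can still be any of 2, 3.

2, 3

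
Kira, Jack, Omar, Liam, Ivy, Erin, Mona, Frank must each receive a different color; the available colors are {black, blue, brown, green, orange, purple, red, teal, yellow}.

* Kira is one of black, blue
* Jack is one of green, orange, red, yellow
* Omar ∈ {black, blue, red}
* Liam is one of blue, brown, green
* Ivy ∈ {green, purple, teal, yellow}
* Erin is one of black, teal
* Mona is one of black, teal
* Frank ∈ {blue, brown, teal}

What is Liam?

green

The 2 variables Erin and Mona are confined to {black, teal}, which locks those values in; drop them from Kira, Omar, Ivy, Frank.
That leaves Kira = blue. Remove blue from Omar, Liam, Frank.
Omar's domain is down to {red}, so Omar = red. So Jack can't be red.
Frank's domain is down to {brown}, so Frank = brown. So Liam can't be brown.
So Liam = green.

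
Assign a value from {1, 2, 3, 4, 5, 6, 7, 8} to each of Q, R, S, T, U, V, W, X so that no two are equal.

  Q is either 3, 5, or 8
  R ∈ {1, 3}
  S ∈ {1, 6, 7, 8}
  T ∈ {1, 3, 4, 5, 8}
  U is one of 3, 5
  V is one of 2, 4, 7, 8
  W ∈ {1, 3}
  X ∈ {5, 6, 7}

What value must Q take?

8

Among the 8 variables, 2 fits only V (and all 8 values in {1, 2, 3, 4, 5, 6, 7, 8} must be used), so V = 2.
The 7 still-open variables draw from only 7 values {1, 3, 4, 5, 6, 7, 8}, so each is used; only T can be 4, hence T = 4.
The 2 variables R and W are confined to {1, 3}, which locks those values in; drop them from Q, S, U.
U's domain is down to {5}, so U = 5. Eliminate 5 elsewhere: Q, X.
So Q = 8.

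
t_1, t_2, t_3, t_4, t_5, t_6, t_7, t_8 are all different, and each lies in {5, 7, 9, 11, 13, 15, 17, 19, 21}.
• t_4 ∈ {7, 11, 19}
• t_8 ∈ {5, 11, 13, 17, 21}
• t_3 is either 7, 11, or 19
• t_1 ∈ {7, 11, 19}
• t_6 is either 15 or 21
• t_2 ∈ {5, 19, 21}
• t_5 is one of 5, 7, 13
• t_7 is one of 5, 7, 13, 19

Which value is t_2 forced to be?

The 8 variables draw from only 8 values {5, 7, 11, 13, 15, 17, 19, 21}, so each is used; only t_6 can be 15, hence t_6 = 15.
The 7 still-open variables draw from only 7 values {5, 7, 11, 13, 17, 19, 21}, so each is used; only t_8 can be 17, hence t_8 = 17.
The 6 still-open variables draw from only 6 values {5, 7, 11, 13, 19, 21}, so each is used; only t_2 can be 21, hence t_2 = 21.

21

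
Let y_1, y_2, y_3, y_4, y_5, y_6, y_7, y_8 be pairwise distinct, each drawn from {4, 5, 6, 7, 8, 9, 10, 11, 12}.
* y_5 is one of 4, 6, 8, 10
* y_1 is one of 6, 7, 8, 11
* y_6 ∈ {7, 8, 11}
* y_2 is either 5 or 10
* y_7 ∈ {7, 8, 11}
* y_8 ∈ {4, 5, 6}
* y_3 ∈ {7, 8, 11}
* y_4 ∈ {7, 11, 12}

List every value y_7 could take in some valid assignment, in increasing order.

The 8 variables draw from only 8 values {4, 5, 6, 7, 8, 10, 11, 12}, so each is used; only y_4 can be 12, hence y_4 = 12.
y_3, y_6, y_7 share exactly the 3 values {7, 8, 11}; by pigeonhole those values go to them, so strike 7, 8, 11 from y_1, y_5.
y_1 has just one choice, so y_1 = 6. So y_5, y_8 can't be 6.
No further eliminations apply; y_7 can still be any of 7, 8, 11.

7, 8, 11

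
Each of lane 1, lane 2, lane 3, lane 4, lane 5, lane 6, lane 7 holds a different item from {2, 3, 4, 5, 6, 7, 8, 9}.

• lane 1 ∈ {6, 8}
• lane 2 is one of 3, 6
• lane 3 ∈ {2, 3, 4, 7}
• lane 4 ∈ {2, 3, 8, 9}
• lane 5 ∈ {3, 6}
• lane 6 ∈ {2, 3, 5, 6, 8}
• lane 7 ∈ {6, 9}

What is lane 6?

The 2 variables lane 2 and lane 5 are confined to {3, 6}, which locks those values in; drop them from lane 1, lane 3, lane 4, lane 6, lane 7.
lane 1's domain is down to {8}, so lane 1 = 8. Remove 8 from lane 4, lane 6.
lane 7's domain is down to {9}, so lane 7 = 9. Strike 9 from lane 4.
lane 4 must be 2 (only option left). Remove 2 from lane 3, lane 6.
So lane 6 = 5.

5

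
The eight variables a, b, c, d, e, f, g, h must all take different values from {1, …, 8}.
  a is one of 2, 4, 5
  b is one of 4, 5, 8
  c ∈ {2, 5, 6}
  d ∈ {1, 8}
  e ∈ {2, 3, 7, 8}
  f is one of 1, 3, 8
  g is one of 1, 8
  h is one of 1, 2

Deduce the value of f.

3

Among the 8 variables, 6 fits only c (and all 8 values in {1, 2, 3, 4, 5, 6, 7, 8} must be used), so c = 6.
Among the 7 still-open variables, 7 fits only e (and all 7 values in {1, 2, 3, 4, 5, 7, 8} must be used), so e = 7.
The 6 still-open variables draw from only 6 values {1, 2, 3, 4, 5, 8}, so each is used; only f can be 3, hence f = 3.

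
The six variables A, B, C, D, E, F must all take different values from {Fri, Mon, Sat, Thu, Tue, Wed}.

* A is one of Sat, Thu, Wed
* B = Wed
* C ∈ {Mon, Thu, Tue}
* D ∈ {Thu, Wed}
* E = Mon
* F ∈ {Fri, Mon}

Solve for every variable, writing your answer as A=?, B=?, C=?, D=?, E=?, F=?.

B's domain is down to {Wed}, so B = Wed. So A, D can't be Wed.
That leaves D = Thu. Remove Thu from A, C.
E has just one choice, so E = Mon. Eliminate Mon elsewhere: C, F.
That leaves F = Fri.
A's domain is down to {Sat}, so A = Sat.
C's domain is down to {Tue}, so C = Tue.

A=Sat, B=Wed, C=Tue, D=Thu, E=Mon, F=Fri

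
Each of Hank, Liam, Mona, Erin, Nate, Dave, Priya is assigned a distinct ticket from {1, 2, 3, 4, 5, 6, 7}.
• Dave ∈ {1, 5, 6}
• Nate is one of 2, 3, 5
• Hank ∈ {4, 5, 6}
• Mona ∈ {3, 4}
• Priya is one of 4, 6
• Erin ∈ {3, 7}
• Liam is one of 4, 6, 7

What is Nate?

2

The 7 variables draw from only 7 values {1, 2, 3, 4, 5, 6, 7}, so each is used; only Dave can be 1, hence Dave = 1.
The 6 still-open variables draw from only 6 values {2, 3, 4, 5, 6, 7}, so each is used; only Nate can be 2, hence Nate = 2.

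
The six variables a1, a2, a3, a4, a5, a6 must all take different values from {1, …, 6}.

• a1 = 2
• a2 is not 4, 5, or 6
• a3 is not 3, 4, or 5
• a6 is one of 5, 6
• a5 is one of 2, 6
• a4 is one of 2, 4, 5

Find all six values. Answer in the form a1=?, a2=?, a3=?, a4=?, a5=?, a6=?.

a1 has just one choice, so a1 = 2. Strike 2 from a2, a3, a4, a5.
That leaves a5 = 6. Strike 6 from a3, a6.
a6 must be 5 (only option left). Remove 5 from a4.
a3's domain is down to {1}, so a3 = 1. Eliminate 1 elsewhere: a2.
That leaves a4 = 4.
a2 has just one choice, so a2 = 3.

a1=2, a2=3, a3=1, a4=4, a5=6, a6=5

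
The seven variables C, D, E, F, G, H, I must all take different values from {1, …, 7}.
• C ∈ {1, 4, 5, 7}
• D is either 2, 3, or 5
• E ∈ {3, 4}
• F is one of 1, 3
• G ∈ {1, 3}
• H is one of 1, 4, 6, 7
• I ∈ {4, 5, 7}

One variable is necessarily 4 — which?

The 7 variables draw from only 7 values {1, 2, 3, 4, 5, 6, 7}, so each is used; only D can be 2, hence D = 2.
The 6 still-open variables draw from only 6 values {1, 3, 4, 5, 6, 7}, so each is used; only H can be 6, hence H = 6.
F and G share exactly the 2 values {1, 3}; by pigeonhole those values go to them, so strike 1, 3 from C, E.
So 4 goes to E.

E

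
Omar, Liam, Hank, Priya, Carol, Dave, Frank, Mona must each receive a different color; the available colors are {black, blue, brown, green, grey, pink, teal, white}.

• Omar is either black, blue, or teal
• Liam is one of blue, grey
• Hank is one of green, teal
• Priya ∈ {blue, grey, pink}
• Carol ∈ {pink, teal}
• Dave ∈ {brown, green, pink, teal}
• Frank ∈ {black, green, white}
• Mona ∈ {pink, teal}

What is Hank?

The 8 variables together cover exactly {black, blue, brown, green, grey, pink, teal, white} — 8 values for 8 variables — and brown appears only in Dave's list, so Dave = brown.
The 7 still-open variables draw from only 7 values {black, blue, green, grey, pink, teal, white}, so each is used; only Frank can be white, hence Frank = white.
The 6 still-open variables together cover exactly {black, blue, green, grey, pink, teal} — 6 values for 6 variables — and black appears only in Omar's list, so Omar = black.
Among the 5 still-open variables, green fits only Hank (and all 5 values in {blue, green, grey, pink, teal} must be used), so Hank = green.

green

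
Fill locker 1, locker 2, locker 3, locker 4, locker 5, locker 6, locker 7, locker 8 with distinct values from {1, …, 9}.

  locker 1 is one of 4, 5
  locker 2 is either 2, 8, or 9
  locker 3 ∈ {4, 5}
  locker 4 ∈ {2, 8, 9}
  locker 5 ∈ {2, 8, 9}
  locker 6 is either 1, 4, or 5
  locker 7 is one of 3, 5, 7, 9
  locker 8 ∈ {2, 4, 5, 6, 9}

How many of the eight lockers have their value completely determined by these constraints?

The 2 variables locker 1 and locker 3 are confined to {4, 5}, which locks those values in; drop them from locker 6, locker 7, locker 8.
locker 6's domain is down to {1}, so locker 6 = 1.
locker 2, locker 4, locker 5 between them cover only {2, 8, 9} — a naked triple. Remove those values from locker 7, locker 8.
locker 8 must be 6 (only option left).
Determined: locker 6=1, locker 8=6. The other lockers each still have more than one consistent value. That makes 2.

2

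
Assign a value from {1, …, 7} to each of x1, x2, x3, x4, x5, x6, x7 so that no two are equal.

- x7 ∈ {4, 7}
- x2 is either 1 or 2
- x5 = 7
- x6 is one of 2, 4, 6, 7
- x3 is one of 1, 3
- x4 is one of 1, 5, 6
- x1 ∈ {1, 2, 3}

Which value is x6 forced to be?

6

x5 has just one choice, so x5 = 7. Strike 7 from x6, x7.
x7 has just one choice, so x7 = 4. So x6 can't be 4.
Among the 5 still-open variables, 5 fits only x4 (and all 5 values in {1, 2, 3, 5, 6} must be used), so x4 = 5.
The 4 still-open variables together cover exactly {1, 2, 3, 6} — 4 values for 4 variables — and 6 appears only in x6's list, so x6 = 6.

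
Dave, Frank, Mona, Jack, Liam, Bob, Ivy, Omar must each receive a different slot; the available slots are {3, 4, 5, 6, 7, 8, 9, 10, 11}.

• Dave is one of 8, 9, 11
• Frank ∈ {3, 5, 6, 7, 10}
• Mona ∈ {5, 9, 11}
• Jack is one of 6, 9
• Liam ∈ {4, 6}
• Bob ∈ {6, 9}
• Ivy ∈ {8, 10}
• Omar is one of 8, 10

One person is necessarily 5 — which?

Jack and Bob share exactly the 2 values {6, 9}; by pigeonhole those values go to them, so strike 6, 9 from Dave, Frank, Mona, Liam.
Liam must be 4 (only option left).
Ivy and Omar between them cover only {8, 10} — a naked pair. Remove those values from Dave, Frank.
Dave's domain is down to {11}, so Dave = 11. Strike 11 from Mona.
So 5 goes to Mona.

Mona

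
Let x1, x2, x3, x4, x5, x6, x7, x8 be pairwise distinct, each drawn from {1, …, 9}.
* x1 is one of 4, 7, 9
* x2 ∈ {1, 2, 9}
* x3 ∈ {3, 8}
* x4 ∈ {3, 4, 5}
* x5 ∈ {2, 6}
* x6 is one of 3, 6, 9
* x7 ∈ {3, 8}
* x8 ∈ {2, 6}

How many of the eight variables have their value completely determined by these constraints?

2

x3 and x7 share exactly the 2 values {3, 8}; by pigeonhole those values go to them, so strike 3, 8 from x4, x6.
x5 and x8 between them cover only {2, 6} — a naked pair. Remove those values from x2, x6.
x6's domain is down to {9}, so x6 = 9. Eliminate 9 elsewhere: x1, x2.
x2's domain is down to {1}, so x2 = 1.
Determined: x2=1, x6=9. The other variables each still have more than one consistent value. That makes 2.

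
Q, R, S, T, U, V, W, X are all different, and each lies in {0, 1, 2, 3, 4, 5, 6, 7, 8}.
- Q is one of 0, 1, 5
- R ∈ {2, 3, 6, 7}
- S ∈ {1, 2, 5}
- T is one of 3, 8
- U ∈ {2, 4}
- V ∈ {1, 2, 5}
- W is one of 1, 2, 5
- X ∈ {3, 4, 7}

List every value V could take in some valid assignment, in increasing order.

The 3 variables S, V, W are confined to {1, 2, 5}, which locks those values in; drop them from Q, R, U.
Q's domain is down to {0}, so Q = 0.
U's domain is down to {4}, so U = 4. Strike 4 from X.
No further eliminations apply; V can still be any of 1, 2, 5.

1, 2, 5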